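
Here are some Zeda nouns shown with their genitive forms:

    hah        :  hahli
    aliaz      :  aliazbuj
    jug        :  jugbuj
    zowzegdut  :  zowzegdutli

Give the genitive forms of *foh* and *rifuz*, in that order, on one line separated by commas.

fohli, rifuzbuj

The suffix is conditioned by the final consonant: -li when the stem ends in a voiceless consonant (*hah*, *zowzegdut*); -buj when the stem ends in a voiced consonant (*aliaz*, *jug*).
*foh* — final consonant /h/ (voiceless) → -li → *fohli*.
The final consonant of *rifuz* is /z/, which is voiced, so the suffix is -buj, giving *rifuzbuj*.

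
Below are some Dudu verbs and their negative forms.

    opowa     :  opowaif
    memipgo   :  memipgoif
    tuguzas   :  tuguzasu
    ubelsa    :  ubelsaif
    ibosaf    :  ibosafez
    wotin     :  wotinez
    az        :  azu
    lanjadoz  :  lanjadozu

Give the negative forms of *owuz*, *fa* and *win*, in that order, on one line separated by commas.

owuzu, faif, winez

The pattern is sibilance of the final sound: -u when the stem ends in a sibilant (*tuguzas*, *az*, *lanjadoz*); -ez when the stem ends in a non-sibilant consonant (*ibosaf*, *wotin*); -if when the stem ends in a vowel (*opowa*, *memipgo*, *ubelsa*).
*owuz*: final sound = /z/, a sibilant → -u → *owuzu*.
*fa* — final sound /a/ (a vowel) → -if → *faif*.
*win* — final sound /n/ (a non-sibilant consonant) → -ez → *winez*.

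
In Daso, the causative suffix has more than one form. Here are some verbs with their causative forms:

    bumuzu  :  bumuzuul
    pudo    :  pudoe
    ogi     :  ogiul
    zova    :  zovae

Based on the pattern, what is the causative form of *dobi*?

Looking at the last vowel of each stem: -ul when the last vowel of the stem is a high vowel (*bumuzu*, *ogi*); -e when the last vowel of the stem is a non-high vowel (*pudo*, *zova*).
*dobi*: last vowel = /i/, a high vowel → -ul → *dobiul*.

dobiul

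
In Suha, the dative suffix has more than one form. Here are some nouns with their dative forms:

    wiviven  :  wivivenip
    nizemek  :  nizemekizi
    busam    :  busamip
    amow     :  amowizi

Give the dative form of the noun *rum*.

rumip

Looking at the final consonant of each stem: -ip when the stem ends in a nasal (*wiviven*, *busam*); -izi when the stem ends in a non-nasal consonant (*nizemek*, *amow*).
*rum* — final consonant /m/ (a nasal) → -ip → *rumip*.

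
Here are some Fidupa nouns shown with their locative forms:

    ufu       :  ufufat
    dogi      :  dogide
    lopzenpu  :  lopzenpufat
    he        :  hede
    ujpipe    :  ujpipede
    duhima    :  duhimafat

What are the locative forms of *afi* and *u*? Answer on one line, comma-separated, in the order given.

The suffix is conditioned by the last vowel: -de when the last vowel of the stem is a front vowel (*dogi*, *he*, *ujpipe*); -fat when the last vowel of the stem is a back vowel (*ufu*, *lopzenpu*, *duhima*).
Since the last vowel of *afi* is /i/ (a front vowel), it takes -de, giving *afide*.
The last vowel of *u* is /u/, which is a back vowel, so the suffix is -fat, giving *ufat*.

afide, ufat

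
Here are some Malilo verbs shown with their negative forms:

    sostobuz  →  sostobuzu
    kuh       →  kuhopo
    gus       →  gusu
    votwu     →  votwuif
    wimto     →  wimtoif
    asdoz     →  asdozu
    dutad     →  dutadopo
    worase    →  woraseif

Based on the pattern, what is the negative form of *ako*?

akoif

The pattern is sibilance of the final sound: -u when the stem ends in a sibilant (*sostobuz*, *gus*, *asdoz*); -opo when the stem ends in a non-sibilant consonant (*kuh*, *dutad*); -if when the stem ends in a vowel (*votwu*, *wimto*, *worase*).
Since the final sound of *ako* is /o/ (a vowel), it takes -if, giving *akoif*.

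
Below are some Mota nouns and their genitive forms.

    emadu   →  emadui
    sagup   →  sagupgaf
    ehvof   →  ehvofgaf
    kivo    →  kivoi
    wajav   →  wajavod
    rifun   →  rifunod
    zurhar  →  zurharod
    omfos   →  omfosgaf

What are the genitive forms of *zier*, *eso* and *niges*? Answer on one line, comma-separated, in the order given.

The alternation tracks the final sound of the stem — -gaf when the stem ends in a voiceless consonant (*sagup*, *ehvof*, *omfos*); -od when the stem ends in a voiced consonant (*wajav*, *rifun*, *zurhar*); -i when the stem ends in a vowel (*emadu*, *kivo*).
The final sound of *zier* is /r/, which is a voiced consonant, so the suffix is -od, giving *zierod*.
The final sound of *eso* is /o/, which is a vowel, so the suffix is -i, giving *esoi*.
*niges* — final sound /s/ (a voiceless consonant) → -gaf → *nigesgaf*.

zierod, esoi, nigesgaf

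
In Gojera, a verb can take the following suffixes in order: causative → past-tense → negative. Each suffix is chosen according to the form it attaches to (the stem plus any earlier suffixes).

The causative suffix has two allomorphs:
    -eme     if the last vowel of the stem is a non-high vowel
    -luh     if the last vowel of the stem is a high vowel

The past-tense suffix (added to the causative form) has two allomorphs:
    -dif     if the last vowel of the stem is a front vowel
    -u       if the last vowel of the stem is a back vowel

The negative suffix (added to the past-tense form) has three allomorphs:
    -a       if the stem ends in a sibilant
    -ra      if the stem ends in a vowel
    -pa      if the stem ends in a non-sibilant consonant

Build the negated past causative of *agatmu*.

agatmuluhura

The last vowel of *agatmu* is /u/, which is a high vowel, so the causative suffix is -luh, giving *agatmuluh*.
The causative form *agatmuluh*: last vowel = /u/, a back vowel → -u → *agatmuluhu*.
The final sound of the past-tense form *agatmuluhu* is /u/, which is a vowel, so the negative suffix is -ra, giving *agatmuluhura*.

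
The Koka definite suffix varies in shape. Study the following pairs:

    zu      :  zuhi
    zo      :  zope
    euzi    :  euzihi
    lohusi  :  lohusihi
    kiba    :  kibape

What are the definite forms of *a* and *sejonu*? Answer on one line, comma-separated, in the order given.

Looking at the last vowel of each stem: -hi when the last vowel of the stem is a high vowel (*zu*, *euzi*, *lohusi*); -pe when the last vowel of the stem is a non-high vowel (*zo*, *kiba*).
*a*: last vowel = /a/, a non-high vowel → -pe → *ape*.
*sejonu* — last vowel /u/ (a high vowel) → -hi → *sejonuhi*.

ape, sejonuhi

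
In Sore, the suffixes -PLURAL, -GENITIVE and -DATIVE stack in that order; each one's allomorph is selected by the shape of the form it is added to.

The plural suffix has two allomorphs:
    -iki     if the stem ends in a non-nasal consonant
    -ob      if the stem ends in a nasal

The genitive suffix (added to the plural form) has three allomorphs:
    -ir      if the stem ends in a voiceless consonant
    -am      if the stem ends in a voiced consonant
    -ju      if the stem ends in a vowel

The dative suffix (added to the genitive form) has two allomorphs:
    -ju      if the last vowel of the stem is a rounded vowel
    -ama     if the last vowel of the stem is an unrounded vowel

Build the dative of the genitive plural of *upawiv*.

upawivikijuju

*upawiv* — final consonant /v/ (non-nasal) → -iki → *upawiviki*.
The plural form *upawiviki* — final sound /i/ (a vowel) → -ju → *upawivikiju*.
The genitive form *upawivikiju* — last vowel /u/ (a rounded vowel) → -ju → *upawivikijuju*.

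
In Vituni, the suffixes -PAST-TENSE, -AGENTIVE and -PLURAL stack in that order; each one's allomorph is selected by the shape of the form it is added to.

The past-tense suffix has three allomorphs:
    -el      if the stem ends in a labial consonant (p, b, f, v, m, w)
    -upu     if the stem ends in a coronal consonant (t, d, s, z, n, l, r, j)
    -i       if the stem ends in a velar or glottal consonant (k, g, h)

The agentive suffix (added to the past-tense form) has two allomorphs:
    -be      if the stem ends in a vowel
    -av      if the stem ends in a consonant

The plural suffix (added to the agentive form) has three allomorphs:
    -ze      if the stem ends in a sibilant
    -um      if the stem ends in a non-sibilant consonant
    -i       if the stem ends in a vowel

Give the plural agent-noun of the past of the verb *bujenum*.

Since the final consonant of *bujenum* is /m/ (labial), it takes -el, giving *bujenumel*.
The final sound of the past-tense form *bujenumel* is /l/, which is a consonant, so the agentive suffix is -av, giving *bujenumelav*.
The agentive form *bujenumelav*: final sound = /v/, a non-sibilant consonant → -um → *bujenumelavum*.

bujenumelavum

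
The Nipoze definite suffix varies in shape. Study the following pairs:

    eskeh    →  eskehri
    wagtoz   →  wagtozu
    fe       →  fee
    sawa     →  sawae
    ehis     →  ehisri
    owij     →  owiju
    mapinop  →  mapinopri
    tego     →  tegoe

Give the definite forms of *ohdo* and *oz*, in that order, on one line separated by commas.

ohdoe, ozu

The suffix is conditioned by the final sound: -ri when the stem ends in a voiceless consonant (*eskeh*, *ehis*, *mapinop*); -u when the stem ends in a voiced consonant (*wagtoz*, *owij*); -e when the stem ends in a vowel (*fe*, *sawa*, *tego*).
Since the final sound of *ohdo* is /o/ (a vowel), it takes -e, giving *ohdoe*.
Since the final sound of *oz* is /z/ (a voiced consonant), it takes -u, giving *ozu*.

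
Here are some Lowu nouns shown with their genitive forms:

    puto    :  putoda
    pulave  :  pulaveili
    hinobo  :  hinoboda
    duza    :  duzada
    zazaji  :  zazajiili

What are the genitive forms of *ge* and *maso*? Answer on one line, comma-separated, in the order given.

The pattern is front/back vowel harmony: -ili when the last vowel of the stem is a front vowel (*pulave*, *zazaji*); -da when the last vowel of the stem is a back vowel (*puto*, *hinobo*, *duza*).
Since the last vowel of *ge* is /e/ (a front vowel), it takes -ili, giving *geili*.
*maso*: last vowel = /o/, a back vowel → -da → *masoda*.

geili, masoda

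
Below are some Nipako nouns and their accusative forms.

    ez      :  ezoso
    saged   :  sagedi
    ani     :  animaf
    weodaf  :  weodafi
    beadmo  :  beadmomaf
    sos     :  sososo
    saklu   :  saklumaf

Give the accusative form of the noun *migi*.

Looking at the final sound of each stem: -oso when the stem ends in a sibilant (*ez*, *sos*); -i when the stem ends in a non-sibilant consonant (*saged*, *weodaf*); -maf when the stem ends in a vowel (*ani*, *beadmo*, *saklu*).
*migi*: final sound = /i/, a vowel → -maf → *migimaf*.

migimaf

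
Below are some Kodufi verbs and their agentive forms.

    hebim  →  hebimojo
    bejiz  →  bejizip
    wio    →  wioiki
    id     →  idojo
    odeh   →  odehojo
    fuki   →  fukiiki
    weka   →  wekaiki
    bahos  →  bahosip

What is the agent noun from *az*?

The pattern is sibilance of the final sound: -ip when the stem ends in a sibilant (*bejiz*, *bahos*); -ojo when the stem ends in a non-sibilant consonant (*hebim*, *id*, *odeh*); -iki when the stem ends in a vowel (*wio*, *fuki*, *weka*).
*az* — final sound /z/ (a sibilant) → -ip → *azip*.

azip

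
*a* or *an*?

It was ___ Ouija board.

The indefinite article is chosen by the initial *sound* of the following word, not its spelling.
*Ouija* begins with the sound /wiː/ (pronounced /ˈwiːdʒə/) — a consonant sound.
So the article is *a*: It was a Ouija board.

a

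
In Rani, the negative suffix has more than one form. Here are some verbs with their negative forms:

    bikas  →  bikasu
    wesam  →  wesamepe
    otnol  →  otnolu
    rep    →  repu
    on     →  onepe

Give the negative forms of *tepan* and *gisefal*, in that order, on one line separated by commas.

Looking at the final consonant of each stem: -epe when the stem ends in a nasal (*wesam*, *on*); -u when the stem ends in a non-nasal consonant (*bikas*, *otnol*, *rep*).
*tepan* — final consonant /n/ (a nasal) → -epe → *tepanepe*.
*gisefal*: final consonant = /l/, non-nasal → -u → *gisefalu*.

tepanepe, gisefalu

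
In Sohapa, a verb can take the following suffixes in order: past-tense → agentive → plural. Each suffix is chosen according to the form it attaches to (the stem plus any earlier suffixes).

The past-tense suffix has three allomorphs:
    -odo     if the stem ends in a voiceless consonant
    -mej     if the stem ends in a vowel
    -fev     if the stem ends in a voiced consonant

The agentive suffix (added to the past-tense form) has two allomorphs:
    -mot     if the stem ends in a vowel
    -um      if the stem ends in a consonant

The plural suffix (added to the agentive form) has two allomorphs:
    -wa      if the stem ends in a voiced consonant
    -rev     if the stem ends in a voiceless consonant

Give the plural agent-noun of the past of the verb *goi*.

The final sound of *goi* is /i/, which is a vowel, so the past-tense suffix is -mej, giving *goimej*.
The final sound of the past-tense form *goimej* is /j/, which is a consonant, so the agentive suffix is -um, giving *goimejum*.
The agentive form *goimejum*: final consonant = /m/, voiced → -wa → *goimejumwa*.

goimejumwa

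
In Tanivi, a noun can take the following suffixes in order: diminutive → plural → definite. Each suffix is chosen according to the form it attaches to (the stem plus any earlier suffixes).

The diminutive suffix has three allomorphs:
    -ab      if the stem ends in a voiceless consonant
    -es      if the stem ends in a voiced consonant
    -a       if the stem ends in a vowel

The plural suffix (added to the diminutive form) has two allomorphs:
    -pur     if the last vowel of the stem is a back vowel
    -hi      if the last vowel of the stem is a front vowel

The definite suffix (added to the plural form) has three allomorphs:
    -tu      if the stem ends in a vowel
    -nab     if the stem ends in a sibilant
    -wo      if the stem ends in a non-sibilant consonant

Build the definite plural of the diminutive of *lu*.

luapurwo

Since the final sound of *lu* is /u/ (a vowel), it takes -a, giving *lua*.
Since the last vowel of the diminutive form *lua* is /a/ (a back vowel), it takes -pur, giving *luapur*.
The plural form *luapur* — final sound /r/ (a non-sibilant consonant) → -wo → *luapurwo*.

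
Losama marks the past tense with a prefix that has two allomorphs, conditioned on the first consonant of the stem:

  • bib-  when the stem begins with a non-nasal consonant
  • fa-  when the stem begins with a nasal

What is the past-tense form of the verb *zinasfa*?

bibzinasfa

*zinasfa* — first consonant /z/ (non-nasal) → bib- → *bibzinasfa*.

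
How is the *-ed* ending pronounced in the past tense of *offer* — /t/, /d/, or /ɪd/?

The stem *offer* ends in a voiced sound other than /d/.
The -ed suffix is realized as /ɪd/ after /t, d/; as /t/ after other voiceless consonants; and as /d/ after other voiced sounds.
So -ed on *offer* is pronounced /d/.

/d/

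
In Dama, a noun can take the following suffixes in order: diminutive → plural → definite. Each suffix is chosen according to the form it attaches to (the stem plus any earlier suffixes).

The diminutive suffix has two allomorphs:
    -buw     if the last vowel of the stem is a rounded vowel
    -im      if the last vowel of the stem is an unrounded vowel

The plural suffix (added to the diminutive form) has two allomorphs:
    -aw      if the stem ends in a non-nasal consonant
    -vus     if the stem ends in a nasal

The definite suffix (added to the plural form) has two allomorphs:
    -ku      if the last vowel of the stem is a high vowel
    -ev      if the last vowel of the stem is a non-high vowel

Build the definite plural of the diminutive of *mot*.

motbuwawev

Since the last vowel of *mot* is /o/ (a rounded vowel), it takes -buw, giving *motbuw*.
Since the final consonant of the diminutive form *motbuw* is /w/ (non-nasal), it takes -aw, giving *motbuwaw*.
The plural form *motbuwaw* — last vowel /a/ (a non-high vowel) → -ev → *motbuwawev*.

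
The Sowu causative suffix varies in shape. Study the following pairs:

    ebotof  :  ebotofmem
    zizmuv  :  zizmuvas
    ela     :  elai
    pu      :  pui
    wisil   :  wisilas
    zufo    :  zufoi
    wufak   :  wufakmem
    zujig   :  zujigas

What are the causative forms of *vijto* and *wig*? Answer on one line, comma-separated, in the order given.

Looking at the final sound of each stem: -mem when the stem ends in a voiceless consonant (*ebotof*, *wufak*); -as when the stem ends in a voiced consonant (*zizmuv*, *wisil*, *zujig*); -i when the stem ends in a vowel (*ela*, *pu*, *zufo*).
Since the final sound of *vijto* is /o/ (a vowel), it takes -i, giving *vijtoi*.
The final sound of *wig* is /g/, which is a voiced consonant, so the suffix is -as, giving *wigas*.

vijtoi, wigas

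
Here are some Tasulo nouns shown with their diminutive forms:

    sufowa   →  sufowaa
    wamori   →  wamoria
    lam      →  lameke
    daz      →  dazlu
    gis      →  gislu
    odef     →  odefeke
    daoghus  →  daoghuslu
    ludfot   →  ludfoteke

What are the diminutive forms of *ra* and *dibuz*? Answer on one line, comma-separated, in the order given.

raa, dibuzlu

Looking at the final sound of each stem: -lu when the stem ends in a sibilant (*daz*, *gis*, *daoghus*); -eke when the stem ends in a non-sibilant consonant (*lam*, *odef*, *ludfot*); -a when the stem ends in a vowel (*sufowa*, *wamori*).
The final sound of *ra* is /a/, which is a vowel, so the suffix is -a, giving *raa*.
*dibuz* — final sound /z/ (a sibilant) → -lu → *dibuzlu*.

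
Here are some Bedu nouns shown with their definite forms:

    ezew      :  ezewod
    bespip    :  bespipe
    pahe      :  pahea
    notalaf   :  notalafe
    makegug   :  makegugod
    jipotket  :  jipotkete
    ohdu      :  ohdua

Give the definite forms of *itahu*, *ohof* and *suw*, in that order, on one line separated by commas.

itahua, ohofe, suwod

Looking at the final sound of each stem: -e when the stem ends in a voiceless consonant (*bespip*, *notalaf*, *jipotket*); -od when the stem ends in a voiced consonant (*ezew*, *makegug*); -a when the stem ends in a vowel (*pahe*, *ohdu*).
The final sound of *itahu* is /u/, which is a vowel, so the suffix is -a, giving *itahua*.
*ohof* — final sound /f/ (a voiceless consonant) → -e → *ohofe*.
*suw*: final sound = /w/, a voiced consonant → -od → *suwod*.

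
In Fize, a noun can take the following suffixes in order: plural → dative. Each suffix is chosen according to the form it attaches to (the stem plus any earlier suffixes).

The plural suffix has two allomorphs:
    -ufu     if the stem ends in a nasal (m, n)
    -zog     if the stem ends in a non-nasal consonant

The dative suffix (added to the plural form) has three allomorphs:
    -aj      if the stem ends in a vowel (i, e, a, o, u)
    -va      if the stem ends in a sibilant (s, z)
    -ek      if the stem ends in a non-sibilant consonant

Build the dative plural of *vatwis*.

vatwiszogek

The final consonant of *vatwis* is /s/, which is non-nasal, so the plural suffix is -zog, giving *vatwiszog*.
The plural form *vatwiszog* — final sound /g/ (a non-sibilant consonant) → -ek → *vatwiszogek*.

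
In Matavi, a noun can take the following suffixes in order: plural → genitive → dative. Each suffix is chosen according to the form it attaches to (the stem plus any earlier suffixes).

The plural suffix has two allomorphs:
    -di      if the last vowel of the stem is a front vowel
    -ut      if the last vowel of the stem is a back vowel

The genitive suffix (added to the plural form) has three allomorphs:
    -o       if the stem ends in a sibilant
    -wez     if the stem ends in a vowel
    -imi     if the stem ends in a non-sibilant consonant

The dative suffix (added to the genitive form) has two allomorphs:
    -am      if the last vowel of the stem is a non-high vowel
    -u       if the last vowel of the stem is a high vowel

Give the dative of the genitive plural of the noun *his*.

hisdiwezam

The last vowel of *his* is /i/, which is a front vowel, so the plural suffix is -di, giving *hisdi*.
The final sound of the plural form *hisdi* is /i/, which is a vowel, so the genitive suffix is -wez, giving *hisdiwez*.
Since the last vowel of the genitive form *hisdiwez* is /e/ (a non-high vowel), it takes -am, giving *hisdiwezam*.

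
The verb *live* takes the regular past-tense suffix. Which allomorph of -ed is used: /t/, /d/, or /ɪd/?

/d/

The stem *live* ends in a voiced sound other than /d/.
The -ed suffix is realized as /ɪd/ after /t, d/; as /t/ after other voiceless consonants; and as /d/ after other voiced sounds.
So -ed on *live* is pronounced /d/.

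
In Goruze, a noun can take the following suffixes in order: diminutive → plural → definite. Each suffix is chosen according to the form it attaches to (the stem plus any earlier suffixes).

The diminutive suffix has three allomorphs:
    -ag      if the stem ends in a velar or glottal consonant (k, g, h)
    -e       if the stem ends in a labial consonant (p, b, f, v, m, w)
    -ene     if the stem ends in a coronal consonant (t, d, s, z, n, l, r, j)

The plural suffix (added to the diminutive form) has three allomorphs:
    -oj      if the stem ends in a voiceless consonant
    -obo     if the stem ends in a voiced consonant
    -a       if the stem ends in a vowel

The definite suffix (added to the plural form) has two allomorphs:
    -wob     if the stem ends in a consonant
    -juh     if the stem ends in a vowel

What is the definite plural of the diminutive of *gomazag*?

gomazagagobojuh

*gomazag* — final consonant /g/ (velar/glottal) → -ag → *gomazagag*.
The final sound of the diminutive form *gomazagag* is /g/, which is a voiced consonant, so the plural suffix is -obo, giving *gomazagagobo*.
The final sound of the plural form *gomazagagobo* is /o/, which is a vowel, so the definite suffix is -juh, giving *gomazagagobojuh*.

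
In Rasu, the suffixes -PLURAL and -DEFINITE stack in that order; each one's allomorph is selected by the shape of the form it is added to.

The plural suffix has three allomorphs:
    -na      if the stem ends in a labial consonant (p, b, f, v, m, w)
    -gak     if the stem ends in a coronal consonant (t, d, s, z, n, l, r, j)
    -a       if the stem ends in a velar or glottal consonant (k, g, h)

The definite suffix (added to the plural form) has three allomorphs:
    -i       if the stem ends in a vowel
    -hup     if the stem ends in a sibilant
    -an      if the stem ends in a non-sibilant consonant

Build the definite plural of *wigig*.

*wigig*: final consonant = /g/, velar/glottal → -a → *wigiga*.
The plural form *wigiga*: final sound = /a/, a vowel → -i → *wigigai*.

wigigai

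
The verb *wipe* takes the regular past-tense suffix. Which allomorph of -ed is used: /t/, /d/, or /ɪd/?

The stem *wipe* ends in a voiceless consonant other than /t/.
The -ed suffix is realized as /ɪd/ after /t, d/; as /t/ after other voiceless consonants; and as /d/ after other voiced sounds.
So -ed on *wipe* is pronounced /t/.

/t/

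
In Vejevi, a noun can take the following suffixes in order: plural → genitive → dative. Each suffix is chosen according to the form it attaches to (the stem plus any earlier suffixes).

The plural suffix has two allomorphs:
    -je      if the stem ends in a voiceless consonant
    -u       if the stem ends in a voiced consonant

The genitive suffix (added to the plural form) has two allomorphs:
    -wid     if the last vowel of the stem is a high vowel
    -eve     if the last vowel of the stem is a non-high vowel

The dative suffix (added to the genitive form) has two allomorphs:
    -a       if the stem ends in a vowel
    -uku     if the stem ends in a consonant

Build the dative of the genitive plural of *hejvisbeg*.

hejvisbeguwiduku

The final consonant of *hejvisbeg* is /g/, which is voiced, so the plural suffix is -u, giving *hejvisbegu*.
Since the last vowel of the plural form *hejvisbegu* is /u/ (a high vowel), it takes -wid, giving *hejvisbeguwid*.
The genitive form *hejvisbeguwid* — final sound /d/ (a consonant) → -uku → *hejvisbeguwiduku*.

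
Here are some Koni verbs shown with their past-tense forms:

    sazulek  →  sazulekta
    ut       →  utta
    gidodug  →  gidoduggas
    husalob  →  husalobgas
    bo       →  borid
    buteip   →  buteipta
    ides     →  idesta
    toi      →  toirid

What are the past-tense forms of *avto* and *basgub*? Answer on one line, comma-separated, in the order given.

The pattern is voicing of the final sound: -ta when the stem ends in a voiceless consonant (*sazulek*, *ut*, *buteip*, *ides*); -gas when the stem ends in a voiced consonant (*gidodug*, *husalob*); -rid when the stem ends in a vowel (*bo*, *toi*).
The final sound of *avto* is /o/, which is a vowel, so the suffix is -rid, giving *avtorid*.
*basgub* — final sound /b/ (a voiced consonant) → -gas → *basgubgas*.

avtorid, basgubgas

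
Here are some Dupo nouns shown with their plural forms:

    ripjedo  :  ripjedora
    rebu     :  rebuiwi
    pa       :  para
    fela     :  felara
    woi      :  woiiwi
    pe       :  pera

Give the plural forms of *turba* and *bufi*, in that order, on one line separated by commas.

Looking at the last vowel of each stem: -iwi when the last vowel of the stem is a high vowel (*rebu*, *woi*); -ra when the last vowel of the stem is a non-high vowel (*ripjedo*, *pa*, *fela*, *pe*).
*turba*: last vowel = /a/, a non-high vowel → -ra → *turbara*.
The last vowel of *bufi* is /i/, which is a high vowel, so the suffix is -iwi, giving *bufiiwi*.

turbara, bufiiwi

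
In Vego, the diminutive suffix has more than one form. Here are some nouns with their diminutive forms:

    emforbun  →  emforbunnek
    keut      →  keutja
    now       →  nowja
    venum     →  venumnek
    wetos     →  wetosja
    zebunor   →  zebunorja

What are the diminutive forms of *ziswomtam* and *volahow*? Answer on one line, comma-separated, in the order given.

ziswomtamnek, volahowja

The suffix is conditioned by the final consonant: -nek when the stem ends in a nasal (*emforbun*, *venum*); -ja when the stem ends in a non-nasal consonant (*keut*, *now*, *wetos*, *zebunor*).
The final consonant of *ziswomtam* is /m/, which is a nasal, so the suffix is -nek, giving *ziswomtamnek*.
*volahow* — final consonant /w/ (non-nasal) → -ja → *volahowja*.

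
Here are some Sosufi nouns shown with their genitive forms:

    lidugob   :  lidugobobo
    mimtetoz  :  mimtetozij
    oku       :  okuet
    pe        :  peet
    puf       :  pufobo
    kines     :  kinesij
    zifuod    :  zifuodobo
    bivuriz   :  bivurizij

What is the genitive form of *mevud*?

The suffix is conditioned by the final sound: -ij when the stem ends in a sibilant (*mimtetoz*, *kines*, *bivuriz*); -obo when the stem ends in a non-sibilant consonant (*lidugob*, *puf*, *zifuod*); -et when the stem ends in a vowel (*oku*, *pe*).
The final sound of *mevud* is /d/, which is a non-sibilant consonant, so the suffix is -obo, giving *mevudobo*.

mevudobo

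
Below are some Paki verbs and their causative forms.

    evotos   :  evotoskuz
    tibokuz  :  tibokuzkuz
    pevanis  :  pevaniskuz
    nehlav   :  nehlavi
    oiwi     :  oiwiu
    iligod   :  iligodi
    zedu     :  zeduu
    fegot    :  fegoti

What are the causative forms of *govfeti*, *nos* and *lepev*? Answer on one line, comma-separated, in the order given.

govfetiu, noskuz, lepevi

The suffix is conditioned by the final sound: -kuz when the stem ends in a sibilant (*evotos*, *tibokuz*, *pevanis*); -i when the stem ends in a non-sibilant consonant (*nehlav*, *iligod*, *fegot*); -u when the stem ends in a vowel (*oiwi*, *zedu*).
*govfeti*: final sound = /i/, a vowel → -u → *govfetiu*.
*nos* — final sound /s/ (a sibilant) → -kuz → *noskuz*.
*lepev*: final sound = /v/, a non-sibilant consonant → -i → *lepevi*.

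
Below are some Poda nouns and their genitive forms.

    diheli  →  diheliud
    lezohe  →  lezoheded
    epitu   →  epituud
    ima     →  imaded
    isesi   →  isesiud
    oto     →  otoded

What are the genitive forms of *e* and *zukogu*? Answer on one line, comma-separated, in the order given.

Looking at the last vowel of each stem: -ud when the last vowel of the stem is a high vowel (*diheli*, *epitu*, *isesi*); -ded when the last vowel of the stem is a non-high vowel (*lezohe*, *ima*, *oto*).
The last vowel of *e* is /e/, which is a non-high vowel, so the suffix is -ded, giving *eded*.
Since the last vowel of *zukogu* is /u/ (a high vowel), it takes -ud, giving *zukoguud*.

eded, zukoguud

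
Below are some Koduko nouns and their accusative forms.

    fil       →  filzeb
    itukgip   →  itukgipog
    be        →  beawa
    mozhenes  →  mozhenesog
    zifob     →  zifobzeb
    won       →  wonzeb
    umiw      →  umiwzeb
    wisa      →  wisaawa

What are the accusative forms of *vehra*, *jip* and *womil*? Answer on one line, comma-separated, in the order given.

The alternation tracks the final sound of the stem — -og when the stem ends in a voiceless consonant (*itukgip*, *mozhenes*); -zeb when the stem ends in a voiced consonant (*fil*, *zifob*, *won*, *umiw*); -awa when the stem ends in a vowel (*be*, *wisa*).
*vehra* — final sound /a/ (a vowel) → -awa → *vehraawa*.
*jip* — final sound /p/ (a voiceless consonant) → -og → *jipog*.
*womil*: final sound = /l/, a voiced consonant → -zeb → *womilzeb*.

vehraawa, jipog, womilzeb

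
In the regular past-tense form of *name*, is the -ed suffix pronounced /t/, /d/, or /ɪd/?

The stem *name* ends in a voiced sound other than /d/.
The -ed suffix is realized as /ɪd/ after /t, d/; as /t/ after other voiceless consonants; and as /d/ after other voiced sounds.
So -ed on *name* is pronounced /d/.

/d/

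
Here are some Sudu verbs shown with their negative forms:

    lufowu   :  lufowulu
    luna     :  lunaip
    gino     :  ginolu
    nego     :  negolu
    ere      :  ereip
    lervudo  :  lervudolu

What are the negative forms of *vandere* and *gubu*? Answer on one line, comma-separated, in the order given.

vandereip, gubulu

The alternation tracks the last vowel of the stem — -lu when the last vowel of the stem is a rounded vowel (*lufowu*, *gino*, *nego*, *lervudo*); -ip when the last vowel of the stem is an unrounded vowel (*luna*, *ere*).
*vandere* — last vowel /e/ (an unrounded vowel) → -ip → *vandereip*.
*gubu*: last vowel = /u/, a rounded vowel → -lu → *gubulu*.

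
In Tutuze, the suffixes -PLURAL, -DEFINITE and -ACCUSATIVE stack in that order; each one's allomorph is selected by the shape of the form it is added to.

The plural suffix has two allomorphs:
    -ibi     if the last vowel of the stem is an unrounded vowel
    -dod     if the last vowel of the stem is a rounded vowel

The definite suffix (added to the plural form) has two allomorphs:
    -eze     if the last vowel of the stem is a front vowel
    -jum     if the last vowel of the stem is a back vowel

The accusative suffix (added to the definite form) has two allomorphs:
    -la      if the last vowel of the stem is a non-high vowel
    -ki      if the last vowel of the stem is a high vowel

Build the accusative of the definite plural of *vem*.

vemibiezela

Since the last vowel of *vem* is /e/ (an unrounded vowel), it takes -ibi, giving *vemibi*.
Since the last vowel of the plural form *vemibi* is /i/ (a front vowel), it takes -eze, giving *vemibieze*.
The last vowel of the definite form *vemibieze* is /e/, which is a non-high vowel, so the accusative suffix is -la, giving *vemibiezela*.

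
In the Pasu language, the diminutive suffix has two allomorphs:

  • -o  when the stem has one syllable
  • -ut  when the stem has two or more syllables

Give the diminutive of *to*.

*to* (one syllable) → -o → *too*.

too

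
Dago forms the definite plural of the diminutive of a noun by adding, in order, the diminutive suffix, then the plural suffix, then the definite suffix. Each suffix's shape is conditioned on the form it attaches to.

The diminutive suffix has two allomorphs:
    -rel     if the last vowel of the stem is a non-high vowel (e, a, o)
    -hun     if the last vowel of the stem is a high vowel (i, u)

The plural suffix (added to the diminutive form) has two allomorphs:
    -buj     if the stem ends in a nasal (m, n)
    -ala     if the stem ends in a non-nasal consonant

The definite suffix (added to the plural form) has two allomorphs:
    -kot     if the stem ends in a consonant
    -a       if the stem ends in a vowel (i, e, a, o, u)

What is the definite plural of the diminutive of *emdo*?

The last vowel of *emdo* is /o/, which is a non-high vowel, so the diminutive suffix is -rel, giving *emdorel*.
The diminutive form *emdorel*: final consonant = /l/, non-nasal → -ala → *emdorelala*.
The plural form *emdorelala* — final sound /a/ (a vowel) → -a → *emdorelalaa*.

emdorelalaa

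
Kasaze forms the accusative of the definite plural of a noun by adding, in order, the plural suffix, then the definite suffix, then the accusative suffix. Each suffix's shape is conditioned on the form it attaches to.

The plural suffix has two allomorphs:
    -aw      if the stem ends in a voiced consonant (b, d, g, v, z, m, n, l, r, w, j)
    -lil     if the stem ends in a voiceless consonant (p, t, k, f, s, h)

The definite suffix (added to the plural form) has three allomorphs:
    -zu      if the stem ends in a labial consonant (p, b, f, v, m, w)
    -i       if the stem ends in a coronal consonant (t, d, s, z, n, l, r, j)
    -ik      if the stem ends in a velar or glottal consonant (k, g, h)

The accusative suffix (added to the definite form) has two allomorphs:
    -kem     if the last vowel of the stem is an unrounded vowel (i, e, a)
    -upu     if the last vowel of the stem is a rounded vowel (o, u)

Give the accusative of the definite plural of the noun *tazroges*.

The final consonant of *tazroges* is /s/, which is voiceless, so the plural suffix is -lil, giving *tazrogeslil*.
The plural form *tazrogeslil*: final consonant = /l/, coronal → -i → *tazrogeslili*.
The last vowel of the definite form *tazrogeslili* is /i/, which is an unrounded vowel, so the accusative suffix is -kem, giving *tazrogeslilikem*.

tazrogeslilikem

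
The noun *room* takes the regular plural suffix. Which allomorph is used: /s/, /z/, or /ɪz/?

/z/

The stem *room* ends in a voiced non-sibilant sound.
The plural suffix surfaces as /ɪz/ after sibilants, /s/ after other voiceless consonants, and /z/ after other voiced sounds.
So the plural -s on *room* is pronounced /z/.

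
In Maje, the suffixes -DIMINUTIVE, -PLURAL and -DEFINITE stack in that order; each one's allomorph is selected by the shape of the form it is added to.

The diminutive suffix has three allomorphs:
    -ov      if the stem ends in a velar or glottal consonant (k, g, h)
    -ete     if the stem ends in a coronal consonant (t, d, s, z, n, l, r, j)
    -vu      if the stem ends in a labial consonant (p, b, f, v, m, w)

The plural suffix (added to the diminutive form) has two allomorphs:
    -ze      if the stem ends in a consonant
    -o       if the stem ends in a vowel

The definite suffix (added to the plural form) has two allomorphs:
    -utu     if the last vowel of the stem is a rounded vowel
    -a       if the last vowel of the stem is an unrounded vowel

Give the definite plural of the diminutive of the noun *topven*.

*topven* — final consonant /n/ (coronal) → -ete → *topvenete*.
Since the final sound of the diminutive form *topvenete* is /e/ (a vowel), it takes -o, giving *topveneteo*.
The plural form *topveneteo*: last vowel = /o/, a rounded vowel → -utu → *topveneteoutu*.

topveneteoutu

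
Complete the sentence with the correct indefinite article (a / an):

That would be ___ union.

The indefinite article is chosen by the initial *sound* of the following word, not its spelling.
*union* begins with the sound /juː/ (u pronounced /juː/) — a consonant sound.
So the article is *a*: That would be a union.

a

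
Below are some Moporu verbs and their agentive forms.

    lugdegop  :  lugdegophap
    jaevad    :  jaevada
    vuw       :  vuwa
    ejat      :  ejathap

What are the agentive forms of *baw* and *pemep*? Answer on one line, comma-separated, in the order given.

The pattern is voicing of the final consonant: -hap when the stem ends in a voiceless consonant (*lugdegop*, *ejat*); -a when the stem ends in a voiced consonant (*jaevad*, *vuw*).
*baw*: final consonant = /w/, voiced → -a → *bawa*.
*pemep*: final consonant = /p/, voiceless → -hap → *pemephap*.

bawa, pemephap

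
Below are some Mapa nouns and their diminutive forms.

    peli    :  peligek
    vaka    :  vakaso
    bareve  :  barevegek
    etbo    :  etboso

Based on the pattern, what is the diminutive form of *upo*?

The pattern is front/back vowel harmony: -gek when the last vowel of the stem is a front vowel (*peli*, *bareve*); -so when the last vowel of the stem is a back vowel (*vaka*, *etbo*).
The last vowel of *upo* is /o/, which is a back vowel, so the suffix is -so, giving *uposo*.

uposo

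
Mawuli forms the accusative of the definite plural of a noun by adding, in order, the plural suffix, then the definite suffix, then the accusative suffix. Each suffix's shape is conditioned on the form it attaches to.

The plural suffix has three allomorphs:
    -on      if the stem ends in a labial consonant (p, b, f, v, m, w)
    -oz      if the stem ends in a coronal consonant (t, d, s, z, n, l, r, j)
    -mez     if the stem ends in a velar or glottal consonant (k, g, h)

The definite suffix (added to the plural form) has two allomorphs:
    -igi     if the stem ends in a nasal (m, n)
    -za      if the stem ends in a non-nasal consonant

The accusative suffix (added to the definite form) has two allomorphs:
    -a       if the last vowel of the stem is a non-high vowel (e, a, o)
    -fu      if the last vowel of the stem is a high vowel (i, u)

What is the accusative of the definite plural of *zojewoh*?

zojewohmezzaa

Since the final consonant of *zojewoh* is /h/ (velar/glottal), it takes -mez, giving *zojewohmez*.
The plural form *zojewohmez*: final consonant = /z/, non-nasal → -za → *zojewohmezza*.
The definite form *zojewohmezza* — last vowel /a/ (a non-high vowel) → -a → *zojewohmezzaa*.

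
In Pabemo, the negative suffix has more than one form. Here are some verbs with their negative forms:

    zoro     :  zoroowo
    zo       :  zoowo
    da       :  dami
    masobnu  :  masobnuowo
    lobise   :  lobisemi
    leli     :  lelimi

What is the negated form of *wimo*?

The alternation tracks the last vowel of the stem — -owo when the last vowel of the stem is a rounded vowel (*zoro*, *zo*, *masobnu*); -mi when the last vowel of the stem is an unrounded vowel (*da*, *lobise*, *leli*).
*wimo* — last vowel /o/ (a rounded vowel) → -owo → *wimoowo*.

wimoowo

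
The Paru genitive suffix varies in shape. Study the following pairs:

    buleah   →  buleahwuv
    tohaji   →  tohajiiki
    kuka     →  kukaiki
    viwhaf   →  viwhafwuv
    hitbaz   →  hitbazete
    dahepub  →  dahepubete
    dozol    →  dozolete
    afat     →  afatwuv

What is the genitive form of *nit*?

nitwuv

The suffix is conditioned by the final sound: -wuv when the stem ends in a voiceless consonant (*buleah*, *viwhaf*, *afat*); -ete when the stem ends in a voiced consonant (*hitbaz*, *dahepub*, *dozol*); -iki when the stem ends in a vowel (*tohaji*, *kuka*).
*nit*: final sound = /t/, a voiceless consonant → -wuv → *nitwuv*.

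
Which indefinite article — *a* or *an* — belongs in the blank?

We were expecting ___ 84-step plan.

The indefinite article is chosen by the initial *sound* of the following word, not its spelling.
The number *84* is spoken "eighty-…", beginning with /ˈeɪti/ — a vowel sound.
So the article is *an*: We were expecting an 84-step plan.

an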